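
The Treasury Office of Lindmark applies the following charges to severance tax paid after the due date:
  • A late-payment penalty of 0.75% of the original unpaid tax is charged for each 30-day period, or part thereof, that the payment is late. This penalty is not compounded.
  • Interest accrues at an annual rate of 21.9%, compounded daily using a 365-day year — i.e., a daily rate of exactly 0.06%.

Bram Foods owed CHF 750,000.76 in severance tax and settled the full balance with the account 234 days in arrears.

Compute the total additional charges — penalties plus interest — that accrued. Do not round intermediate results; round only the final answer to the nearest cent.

Penalty periods: ⌈234/30⌉ = 8; penalty = 8 × 0.75% × CHF 750,000.76 = CHF 45,000.05…
Interest: CHF 750,000.76 × ((1 + 0.0006)^234 − 1) = CHF 750,000.76 × 0.15068555… = CHF 113,014.2784…
Penalties + interest = CHF 45,000.0456 + CHF 113,014.2784… = CHF 158,014.32

CHF 158,014.32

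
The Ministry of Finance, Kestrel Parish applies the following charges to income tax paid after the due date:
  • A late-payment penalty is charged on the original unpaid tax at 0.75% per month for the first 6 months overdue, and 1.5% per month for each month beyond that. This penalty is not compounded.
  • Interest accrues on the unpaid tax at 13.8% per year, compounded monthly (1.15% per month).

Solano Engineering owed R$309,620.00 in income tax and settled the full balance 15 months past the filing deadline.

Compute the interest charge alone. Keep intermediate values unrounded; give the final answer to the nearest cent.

Interest: R$309,620.00 × ((1 + 0.0115)^15 − 1) = R$309,620.00 × 0.1871027… = R$57,930.7497…

R$57,930.75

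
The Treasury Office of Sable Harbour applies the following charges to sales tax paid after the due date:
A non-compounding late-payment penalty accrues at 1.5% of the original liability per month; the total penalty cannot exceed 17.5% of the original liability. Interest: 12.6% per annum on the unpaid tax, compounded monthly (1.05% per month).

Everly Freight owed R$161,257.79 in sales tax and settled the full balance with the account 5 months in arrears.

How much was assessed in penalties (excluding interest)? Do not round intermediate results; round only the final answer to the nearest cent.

Penalty: 5 × 1.5% × R$161,257.79 = R$12,094.33… (below the 17.5% cap of R$28,220.11…)

R$12,094.33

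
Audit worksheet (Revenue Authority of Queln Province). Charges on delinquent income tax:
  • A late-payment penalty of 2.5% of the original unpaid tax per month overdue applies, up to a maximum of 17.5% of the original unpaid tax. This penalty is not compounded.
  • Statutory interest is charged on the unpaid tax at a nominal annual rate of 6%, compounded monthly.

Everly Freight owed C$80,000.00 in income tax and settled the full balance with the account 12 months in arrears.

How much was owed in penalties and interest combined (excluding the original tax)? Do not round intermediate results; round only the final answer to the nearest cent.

Penalty (uncapped): 12 × 2.5% × C$80,000.00 = C$24,000.00; cap = 17.5% × C$80,000.00 = C$14,000.00 → penalty = C$14,000.00
Interest (6%/yr ÷ 12 = 0.5%/month): C$80,000.00 × ((1 + 0.005)^12 − 1) = C$4,934.2249…
Penalties + interest = C$14,000.0000 + C$4,934.2249… = C$18,934.22

C$18,934.22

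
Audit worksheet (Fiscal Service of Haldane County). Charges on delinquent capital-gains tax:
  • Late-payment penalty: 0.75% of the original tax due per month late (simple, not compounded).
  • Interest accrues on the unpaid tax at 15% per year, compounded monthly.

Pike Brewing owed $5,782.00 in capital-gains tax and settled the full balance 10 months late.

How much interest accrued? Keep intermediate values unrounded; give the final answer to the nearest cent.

Interest (15%/yr ÷ 12 = 1.25%/month): $5,782.00 × ((1 + 0.0125)^10 − 1) = $764.7899…

$764.79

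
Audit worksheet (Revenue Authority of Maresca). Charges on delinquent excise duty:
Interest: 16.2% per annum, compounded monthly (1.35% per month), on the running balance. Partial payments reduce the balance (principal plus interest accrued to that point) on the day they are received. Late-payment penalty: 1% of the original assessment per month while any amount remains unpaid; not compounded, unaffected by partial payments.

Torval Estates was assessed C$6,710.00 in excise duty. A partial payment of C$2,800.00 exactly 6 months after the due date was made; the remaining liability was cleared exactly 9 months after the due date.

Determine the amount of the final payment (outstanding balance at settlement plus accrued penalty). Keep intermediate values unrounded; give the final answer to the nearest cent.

Balance at month 6: C$6,710.0000 × (1 + 0.0135)^6 = C$7,272.1870…
After C$2,800.00 payment: C$7,272.1870… − C$2,800.00 = C$4,472.1870…
Balance at month 9: C$4,472.1870… × (1 + 0.0135)^3 = C$4,655.7668…
Penalty: 9 × 1% × C$6,710.00 = C$603.90
Final settlement = outstanding balance + penalty = C$4,655.7668… + C$603.90 = C$5,259.67

C$5,259.67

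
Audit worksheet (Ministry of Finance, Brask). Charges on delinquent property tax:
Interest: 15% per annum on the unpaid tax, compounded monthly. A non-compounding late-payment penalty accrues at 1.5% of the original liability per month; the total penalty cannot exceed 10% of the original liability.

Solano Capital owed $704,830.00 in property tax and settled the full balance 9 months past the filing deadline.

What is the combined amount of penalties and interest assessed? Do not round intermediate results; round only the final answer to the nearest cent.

Penalty (uncapped): 9 × 1.5% × $704,830.00 = $95,152.05; cap = 10% × $704,830.00 = $70,483.00 → penalty = $70,483.00
Interest (15%/yr ÷ 12 = 1.25%/month): $704,830.00 × ((1 + 0.0125)^9 − 1) = $83,375.8754…
Penalties + interest = $70,483.0000 + $83,375.8754… = $153,858.88

$153,858.88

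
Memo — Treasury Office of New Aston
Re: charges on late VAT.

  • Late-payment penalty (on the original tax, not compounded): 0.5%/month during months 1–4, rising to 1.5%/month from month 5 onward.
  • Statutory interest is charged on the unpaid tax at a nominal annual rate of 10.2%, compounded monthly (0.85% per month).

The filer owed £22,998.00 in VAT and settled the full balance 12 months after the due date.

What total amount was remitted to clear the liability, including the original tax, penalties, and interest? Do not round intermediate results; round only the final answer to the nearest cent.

£28,676.35

Penalty, months 1–4: 4 × 0.5% × £22,998.00 = £459.96
Penalty, months 5–12: 8 × 1.5% × £22,998.00 = £2,759.76
Interest: £22,998.00 × ((1 + 0.0085)^12 − 1) = £22,998.00 × 0.1069062… = £2,458.6294…
Total = £22,998.00 + £3,219.7200 + £2,458.6294… = £28,676.35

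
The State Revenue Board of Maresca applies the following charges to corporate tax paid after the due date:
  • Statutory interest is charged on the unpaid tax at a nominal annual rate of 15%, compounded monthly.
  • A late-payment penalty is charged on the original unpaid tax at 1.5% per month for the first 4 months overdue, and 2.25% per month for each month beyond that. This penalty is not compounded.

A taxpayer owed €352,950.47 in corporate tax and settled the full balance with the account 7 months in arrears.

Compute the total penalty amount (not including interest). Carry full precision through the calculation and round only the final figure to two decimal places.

€45,001.18

Penalty, months 1–4: 4 × 1.5% × €352,950.47 = €21,177.03…
Penalty, months 5–7: 3 × 2.25% × €352,950.47 = €23,824.16…
Total penalty = €21,177.03… + €23,824.16… = €45,001.18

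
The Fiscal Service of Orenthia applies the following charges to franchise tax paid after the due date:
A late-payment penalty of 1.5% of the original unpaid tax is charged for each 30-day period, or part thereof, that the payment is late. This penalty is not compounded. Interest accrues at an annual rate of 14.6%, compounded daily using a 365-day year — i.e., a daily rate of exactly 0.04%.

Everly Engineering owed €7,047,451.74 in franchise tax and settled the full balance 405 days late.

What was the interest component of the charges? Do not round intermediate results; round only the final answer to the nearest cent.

€1,239,098.15

Interest: €7,047,451.74 × ((1 + 0.0004)^405 − 1) = €7,047,451.74 × 0.17582215… = €1,239,098.1467…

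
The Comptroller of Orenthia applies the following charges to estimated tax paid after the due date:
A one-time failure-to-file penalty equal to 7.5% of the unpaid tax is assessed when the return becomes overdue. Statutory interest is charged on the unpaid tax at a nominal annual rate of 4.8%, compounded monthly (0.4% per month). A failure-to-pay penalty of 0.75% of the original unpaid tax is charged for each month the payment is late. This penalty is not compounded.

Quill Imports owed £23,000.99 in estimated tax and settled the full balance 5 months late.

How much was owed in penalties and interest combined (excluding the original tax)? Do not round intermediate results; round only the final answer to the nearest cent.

£3,051.33

Failure-to-file penalty: 7.5% × £23,000.99 = £1,725.07…
Failure-to-pay penalty: 5 × 0.75% × £23,000.99 = £862.54…
Interest: £23,000.99 × ((1 + 0.004)^5 − 1) = £23,000.99 × 0.0201606… = £463.7147…
Penalties + interest = £2,587.6114… + £463.7147… = £3,051.33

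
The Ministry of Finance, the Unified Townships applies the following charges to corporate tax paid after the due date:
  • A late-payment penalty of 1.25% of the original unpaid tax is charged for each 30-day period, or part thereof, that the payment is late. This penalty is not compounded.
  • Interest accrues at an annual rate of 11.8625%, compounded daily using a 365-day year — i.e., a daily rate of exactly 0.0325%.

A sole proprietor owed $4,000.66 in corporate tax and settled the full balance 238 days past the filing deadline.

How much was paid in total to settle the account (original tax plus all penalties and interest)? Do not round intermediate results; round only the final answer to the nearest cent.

$4,722.41

Penalty periods: ⌈238/30⌉ = 8; penalty = 8 × 1.25% × $4,000.66 = $400.07…
Interest: $4,000.66 × ((1 + 0.000325)^238 − 1) = $4,000.66 × 0.08040658… = $321.6794…
Total = $4,000.66 + $400.0660 + $321.6794… = $4,722.41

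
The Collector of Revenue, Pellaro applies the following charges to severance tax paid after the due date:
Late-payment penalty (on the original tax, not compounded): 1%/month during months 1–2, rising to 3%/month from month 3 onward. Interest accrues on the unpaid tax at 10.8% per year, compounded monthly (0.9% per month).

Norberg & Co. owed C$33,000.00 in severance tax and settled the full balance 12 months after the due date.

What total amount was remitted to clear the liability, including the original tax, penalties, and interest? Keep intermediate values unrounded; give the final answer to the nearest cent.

C$47,305.82

Penalty, months 1–2: 2 × 1% × C$33,000.00 = C$660.00
Penalty, months 3–12: 10 × 3% × C$33,000.00 = C$9,900.00
Interest: C$33,000.00 × ((1 + 0.009)^12 − 1) = C$33,000.00 × 0.1135097… = C$3,745.8193…
Total = C$33,000.00 + C$10,560.0000 + C$3,745.8193… = C$47,305.82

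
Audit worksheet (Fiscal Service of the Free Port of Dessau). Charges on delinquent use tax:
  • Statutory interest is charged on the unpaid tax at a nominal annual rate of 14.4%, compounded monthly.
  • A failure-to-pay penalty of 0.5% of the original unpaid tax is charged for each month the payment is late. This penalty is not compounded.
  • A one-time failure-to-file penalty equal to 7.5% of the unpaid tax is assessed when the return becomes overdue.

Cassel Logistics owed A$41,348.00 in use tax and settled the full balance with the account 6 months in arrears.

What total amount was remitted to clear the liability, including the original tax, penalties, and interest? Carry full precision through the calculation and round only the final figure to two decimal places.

A$48,757.35

Failure-to-file penalty: 7.5% × A$41,348.00 = A$3,101.10
Failure-to-pay penalty = 0.5% × A$41,348.00 × 6 mo = A$1,240.44
Interest (14.4%/yr ÷ 12 = 1.2%/month): A$41,348.00 × ((1 + 0.012)^6 − 1) = A$3,067.8096…
Total = A$41,348.00 + A$4,341.5400 + A$3,067.8096… = A$48,757.35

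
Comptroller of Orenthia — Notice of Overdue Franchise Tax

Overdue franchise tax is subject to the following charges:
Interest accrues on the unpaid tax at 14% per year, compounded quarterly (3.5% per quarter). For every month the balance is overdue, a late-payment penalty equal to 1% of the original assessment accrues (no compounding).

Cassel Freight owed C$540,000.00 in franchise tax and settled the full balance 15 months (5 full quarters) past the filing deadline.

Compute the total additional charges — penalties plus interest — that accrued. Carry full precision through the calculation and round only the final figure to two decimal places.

C$182,350.61

Late-payment penalty: 15 × 1% × C$540,000.00 = C$81,000.00
Interest: C$540,000.00 × ((1 + 0.035)^5 − 1) = C$540,000.00 × 0.1876863… = C$101,350.6050…
Penalties + interest = C$81,000.0000 + C$101,350.6050… = C$182,350.61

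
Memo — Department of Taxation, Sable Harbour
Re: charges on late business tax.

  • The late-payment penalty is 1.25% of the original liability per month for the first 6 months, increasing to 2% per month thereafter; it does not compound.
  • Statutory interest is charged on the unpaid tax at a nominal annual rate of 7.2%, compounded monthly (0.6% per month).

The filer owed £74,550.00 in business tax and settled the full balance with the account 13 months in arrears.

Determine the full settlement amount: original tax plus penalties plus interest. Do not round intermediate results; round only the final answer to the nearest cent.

£96,607.16

Penalty, months 1–6: 6 × 1.25% × £74,550.00 = £5,591.25
Penalty, months 7–13: 7 × 2% × £74,550.00 = £10,437.00
Interest: £74,550.00 × ((1 + 0.006)^13 − 1) = £74,550.00 × 0.0808707… = £6,028.9116…
Total = £74,550.00 + £16,028.2500 + £6,028.9116… = £96,607.16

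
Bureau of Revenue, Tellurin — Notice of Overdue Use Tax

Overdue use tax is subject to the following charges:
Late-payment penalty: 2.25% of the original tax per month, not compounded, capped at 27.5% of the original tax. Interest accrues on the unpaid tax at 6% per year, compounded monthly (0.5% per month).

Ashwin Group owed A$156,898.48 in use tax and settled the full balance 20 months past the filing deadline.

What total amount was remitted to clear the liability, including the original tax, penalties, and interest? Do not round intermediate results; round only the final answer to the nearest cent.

Penalty (uncapped): 20 × 2.25% × A$156,898.48 = A$70,604.32…; cap = 27.5% × A$156,898.48 = A$43,147.08… → penalty = A$43,147.08…
Interest: A$156,898.48 × ((1 + 0.005)^20 − 1) = A$156,898.48 × 0.1048956… = A$16,457.9566…
Total = A$156,898.48 + A$43,147.0820 + A$16,457.9566… = A$216,503.52

A$216,503.52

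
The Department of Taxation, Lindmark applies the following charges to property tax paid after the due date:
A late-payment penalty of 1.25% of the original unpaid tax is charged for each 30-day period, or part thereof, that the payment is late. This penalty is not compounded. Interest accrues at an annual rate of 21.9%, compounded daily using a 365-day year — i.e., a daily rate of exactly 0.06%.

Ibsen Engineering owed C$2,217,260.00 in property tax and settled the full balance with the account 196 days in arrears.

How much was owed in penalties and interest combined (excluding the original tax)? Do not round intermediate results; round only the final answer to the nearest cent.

Penalty periods: ⌈196/30⌉ = 7; penalty = 7 × 1.25% × C$2,217,260.00 = C$194,010.25
Interest: C$2,217,260.00 × ((1 + 0.0006)^196 − 1) = C$2,217,260.00 × 0.12475444… = C$276,613.0242…
Penalties + interest = C$194,010.2500 + C$276,613.0242… = C$470,623.27

C$470,623.27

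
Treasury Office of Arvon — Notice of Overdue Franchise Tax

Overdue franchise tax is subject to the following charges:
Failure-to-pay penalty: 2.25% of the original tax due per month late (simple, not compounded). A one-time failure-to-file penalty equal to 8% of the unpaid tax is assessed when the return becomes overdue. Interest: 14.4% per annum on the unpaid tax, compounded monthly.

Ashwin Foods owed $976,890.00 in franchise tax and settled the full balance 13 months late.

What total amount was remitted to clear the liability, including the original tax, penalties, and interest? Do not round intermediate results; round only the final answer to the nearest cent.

$1,504,646.38

Failure-to-file penalty: 8% × $976,890.00 = $78,151.20
Failure-to-pay penalty = 2.25% × $976,890.00 × 13 mo = $285,740.33…
Interest (14.4%/yr ÷ 12 = 1.2%/month): $976,890.00 × ((1 + 0.012)^13 − 1) = $163,864.8569…
Total = $976,890.00 + $363,891.5250 + $163,864.8569… = $1,504,646.38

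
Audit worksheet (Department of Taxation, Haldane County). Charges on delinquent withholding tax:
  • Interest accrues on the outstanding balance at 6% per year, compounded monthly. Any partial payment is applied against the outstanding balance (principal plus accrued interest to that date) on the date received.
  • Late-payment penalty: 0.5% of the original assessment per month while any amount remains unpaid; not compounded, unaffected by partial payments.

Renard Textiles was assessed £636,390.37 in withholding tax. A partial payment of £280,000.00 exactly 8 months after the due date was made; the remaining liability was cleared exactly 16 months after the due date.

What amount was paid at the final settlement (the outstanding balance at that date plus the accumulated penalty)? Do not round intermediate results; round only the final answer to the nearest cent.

Monthly rate = 6% ÷ 12 = 0.5%
Balance at month 8: £636,390.3700 × (1 + 0.005)^8 = £662,295.9407…
After £280,000.00 payment: £662,295.9407… − £280,000.00 = £382,295.9407…
Balance at month 16: £382,295.9407… × (1 + 0.005)^8 = £397,858.0784…
Penalty: 16 × 0.5% × £636,390.37 = £50,911.23…
Final settlement = outstanding balance + penalty = £397,858.0784… + £50,911.23… = £448,769.31

£448,769.31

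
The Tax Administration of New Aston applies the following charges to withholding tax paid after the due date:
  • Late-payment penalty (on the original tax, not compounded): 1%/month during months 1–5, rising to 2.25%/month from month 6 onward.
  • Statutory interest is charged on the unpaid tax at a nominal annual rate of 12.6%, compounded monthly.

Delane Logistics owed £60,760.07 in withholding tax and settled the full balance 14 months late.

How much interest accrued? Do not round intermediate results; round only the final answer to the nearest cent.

£9,567.68

Interest (12.6%/yr ÷ 12 = 1.05%/month): £60,760.07 × ((1 + 0.0105)^14 − 1) = £9,567.6787…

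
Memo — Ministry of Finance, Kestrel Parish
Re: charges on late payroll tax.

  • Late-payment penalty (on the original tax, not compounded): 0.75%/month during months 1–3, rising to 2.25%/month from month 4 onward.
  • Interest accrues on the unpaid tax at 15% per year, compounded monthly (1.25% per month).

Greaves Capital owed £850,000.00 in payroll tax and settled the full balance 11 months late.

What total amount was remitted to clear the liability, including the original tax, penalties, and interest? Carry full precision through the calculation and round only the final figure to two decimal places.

£1,146,585.58

Penalty, months 1–3: 3 × 0.75% × £850,000.00 = £19,125.00
Penalty, months 4–11: 8 × 2.25% × £850,000.00 = £153,000.00
Interest: £850,000.00 × ((1 + 0.0125)^11 − 1) = £850,000.00 × 0.1464242… = £124,460.5828…
Total = £850,000.00 + £172,125.0000 + £124,460.5828… = £1,146,585.58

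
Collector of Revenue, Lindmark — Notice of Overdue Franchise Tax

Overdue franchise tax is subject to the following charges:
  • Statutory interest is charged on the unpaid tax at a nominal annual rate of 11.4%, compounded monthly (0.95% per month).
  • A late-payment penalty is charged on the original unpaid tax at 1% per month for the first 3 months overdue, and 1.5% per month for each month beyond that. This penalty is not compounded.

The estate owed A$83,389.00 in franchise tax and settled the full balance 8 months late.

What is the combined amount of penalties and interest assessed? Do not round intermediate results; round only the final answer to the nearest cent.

A$15,308.18

Penalty, months 1–3: 3 × 1% × A$83,389.00 = A$2,501.67
Penalty, months 4–8: 5 × 1.5% × A$83,389.00 = A$6,254.18…
Interest: A$83,389.00 × ((1 + 0.0095)^8 − 1) = A$83,389.00 × 0.0785756… = A$6,552.3397…
Penalties + interest = A$8,755.8450 + A$6,552.3397… = A$15,308.18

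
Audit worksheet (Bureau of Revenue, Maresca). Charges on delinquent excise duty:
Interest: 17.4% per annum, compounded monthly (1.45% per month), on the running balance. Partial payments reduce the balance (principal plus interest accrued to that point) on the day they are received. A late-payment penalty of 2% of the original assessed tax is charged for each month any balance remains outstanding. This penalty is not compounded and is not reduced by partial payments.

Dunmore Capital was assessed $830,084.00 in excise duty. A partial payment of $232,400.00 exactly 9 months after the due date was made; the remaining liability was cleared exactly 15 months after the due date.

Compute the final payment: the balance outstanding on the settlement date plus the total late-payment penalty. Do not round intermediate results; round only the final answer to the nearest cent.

$1,025,814.71

Balance at month 9: $830,084.0000 × (1 + 0.0145)^9 = $944,910.1306…
After $232,400.00 payment: $944,910.1306… − $232,400.00 = $712,510.1306…
Balance at month 15: $712,510.1306… × (1 + 0.0145)^6 = $776,789.5095…
Penalty: 15 × 2% × $830,084.00 = $249,025.20
Final settlement = outstanding balance + penalty = $776,789.5095… + $249,025.20 = $1,025,814.71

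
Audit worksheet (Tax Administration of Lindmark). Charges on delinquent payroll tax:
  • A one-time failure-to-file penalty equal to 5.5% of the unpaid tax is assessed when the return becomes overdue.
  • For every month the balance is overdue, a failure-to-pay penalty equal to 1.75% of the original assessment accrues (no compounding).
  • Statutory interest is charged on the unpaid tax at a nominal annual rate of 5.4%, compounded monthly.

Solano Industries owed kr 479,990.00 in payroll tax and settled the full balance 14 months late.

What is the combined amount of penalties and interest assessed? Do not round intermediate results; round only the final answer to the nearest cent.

kr 175,136.99

Failure-to-file penalty: 5.5% × kr 479,990.00 = kr 26,399.45
Failure-to-pay penalty = 1.75% × kr 479,990.00 × 14 mo = kr 117,597.55
Interest (5.4%/yr ÷ 12 = 0.45%/month): kr 479,990.00 × ((1 + 0.0045)^14 − 1) = kr 31,139.9914…
Penalties + interest = kr 143,997.0000 + kr 31,139.9914… = kr 175,136.99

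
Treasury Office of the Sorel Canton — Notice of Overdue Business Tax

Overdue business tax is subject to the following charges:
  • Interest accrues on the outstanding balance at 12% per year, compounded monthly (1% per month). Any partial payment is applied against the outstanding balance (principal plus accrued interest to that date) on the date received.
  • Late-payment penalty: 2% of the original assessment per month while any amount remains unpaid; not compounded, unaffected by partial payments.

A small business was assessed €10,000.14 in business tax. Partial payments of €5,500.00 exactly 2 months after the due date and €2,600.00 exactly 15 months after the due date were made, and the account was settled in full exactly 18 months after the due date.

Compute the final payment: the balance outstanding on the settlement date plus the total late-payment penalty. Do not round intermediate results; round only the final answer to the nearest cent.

Balance at month 2: €10,000.1400 × (1 + 0.01)^2 = €10,201.1428…
After €5,500.00 payment: €10,201.1428… − €5,500.00 = €4,701.1428…
Balance at month 15: €4,701.1428… × (1 + 0.01)^13 = €5,350.3390…
After €2,600.00 payment: €5,350.3390… − €2,600.00 = €2,750.3390…
Balance at month 18: €2,750.3390… × (1 + 0.01)^3 = €2,833.6771…
Penalty: 18 × 2% × €10,000.14 = €3,600.05…
Final settlement = outstanding balance + penalty = €2,833.6771… + €3,600.05… = €6,433.73

€6,433.73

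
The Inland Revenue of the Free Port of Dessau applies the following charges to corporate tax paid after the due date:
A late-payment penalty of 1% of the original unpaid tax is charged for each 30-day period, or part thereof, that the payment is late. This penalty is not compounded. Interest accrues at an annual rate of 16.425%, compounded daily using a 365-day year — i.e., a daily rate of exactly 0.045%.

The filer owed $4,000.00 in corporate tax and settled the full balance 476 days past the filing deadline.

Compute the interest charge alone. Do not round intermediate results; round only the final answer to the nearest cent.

Interest: $4,000.00 × ((1 + 0.00045)^476 − 1) = $4,000.00 × 0.23881072… = $955.2429…

$955.24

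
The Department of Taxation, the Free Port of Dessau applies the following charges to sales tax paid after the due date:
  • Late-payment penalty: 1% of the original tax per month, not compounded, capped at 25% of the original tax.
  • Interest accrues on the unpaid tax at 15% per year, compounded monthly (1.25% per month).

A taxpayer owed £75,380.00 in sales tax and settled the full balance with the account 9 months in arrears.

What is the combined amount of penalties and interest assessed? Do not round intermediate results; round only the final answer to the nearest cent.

£15,701.06

Penalty: 9 × 1% × £75,380.00 = £6,784.20 (below the 25% cap of £18,845.00)
Interest: £75,380.00 × ((1 + 0.0125)^9 − 1) = £75,380.00 × 0.1182922… = £8,916.8643…
Penalties + interest = £6,784.2000 + £8,916.8643… = £15,701.06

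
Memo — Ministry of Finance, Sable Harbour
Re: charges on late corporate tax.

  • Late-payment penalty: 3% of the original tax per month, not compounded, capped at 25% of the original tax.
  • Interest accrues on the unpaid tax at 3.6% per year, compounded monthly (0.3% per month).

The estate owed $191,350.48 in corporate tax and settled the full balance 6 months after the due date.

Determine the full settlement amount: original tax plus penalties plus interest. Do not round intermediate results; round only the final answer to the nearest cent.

Penalty: 6 × 3% × $191,350.48 = $34,443.09… (below the 25% cap of $47,837.62)
Interest: $191,350.48 × ((1 + 0.003)^6 − 1) = $191,350.48 × 0.0181355… = $3,470.2445…
Total = $191,350.48 + $34,443.0864 + $3,470.2445… = $229,263.81

$229,263.81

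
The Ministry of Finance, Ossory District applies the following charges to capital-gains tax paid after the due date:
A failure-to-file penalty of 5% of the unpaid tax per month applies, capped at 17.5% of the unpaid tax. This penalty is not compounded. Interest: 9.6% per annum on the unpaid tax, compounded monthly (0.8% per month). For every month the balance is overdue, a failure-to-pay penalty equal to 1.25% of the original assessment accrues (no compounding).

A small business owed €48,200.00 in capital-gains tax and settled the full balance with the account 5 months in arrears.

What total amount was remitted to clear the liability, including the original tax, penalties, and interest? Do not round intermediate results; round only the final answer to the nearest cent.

Failure-to-file: 5 × 5% × €48,200.00 = €12,050.00, capped at 17.5% × €48,200.00 = €8,435.00
Failure-to-pay penalty = 1.25% × €48,200.00 × 5 mo = €3,012.50
Interest: €48,200.00 × ((1 + 0.008)^5 − 1) = €48,200.00 × 0.0406451… = €1,959.0958…
Total = €48,200.00 + €11,447.5000 + €1,959.0958… = €61,606.60

€61,606.60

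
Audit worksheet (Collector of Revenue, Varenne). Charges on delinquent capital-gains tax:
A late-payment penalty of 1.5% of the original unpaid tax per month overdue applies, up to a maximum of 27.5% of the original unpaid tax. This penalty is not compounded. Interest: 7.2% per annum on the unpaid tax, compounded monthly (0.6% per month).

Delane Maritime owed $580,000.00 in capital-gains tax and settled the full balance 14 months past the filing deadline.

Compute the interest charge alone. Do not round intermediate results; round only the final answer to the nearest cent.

Interest: $580,000.00 × ((1 + 0.006)^14 − 1) = $580,000.00 × 0.0873559… = $50,666.4435…

$50,666.44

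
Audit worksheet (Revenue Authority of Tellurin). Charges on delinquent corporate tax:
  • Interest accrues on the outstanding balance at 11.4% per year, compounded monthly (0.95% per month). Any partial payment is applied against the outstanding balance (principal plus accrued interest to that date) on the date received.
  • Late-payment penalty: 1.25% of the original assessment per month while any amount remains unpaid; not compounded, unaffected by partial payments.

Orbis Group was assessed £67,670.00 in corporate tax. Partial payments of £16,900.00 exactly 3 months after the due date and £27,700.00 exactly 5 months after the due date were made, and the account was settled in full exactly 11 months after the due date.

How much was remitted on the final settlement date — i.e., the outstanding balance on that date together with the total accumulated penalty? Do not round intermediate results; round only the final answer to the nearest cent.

Balance at month 3: £67,670.0000 × (1 + 0.0095)^3 = £69,616.9747…
After £16,900.00 payment: £69,616.9747… − £16,900.00 = £52,716.9747…
Balance at month 5: £52,716.9747… × (1 + 0.0095)^2 = £53,723.3549…
After £27,700.00 payment: £53,723.3549… − £27,700.00 = £26,023.3549…
Balance at month 11: £26,023.3549… × (1 + 0.0095)^6 = £27,542.3647…
Penalty: 11 × 1.25% × £67,670.00 = £9,304.63…
Final settlement = outstanding balance + penalty = £27,542.3647… + £9,304.63… = £36,846.99

£36,846.99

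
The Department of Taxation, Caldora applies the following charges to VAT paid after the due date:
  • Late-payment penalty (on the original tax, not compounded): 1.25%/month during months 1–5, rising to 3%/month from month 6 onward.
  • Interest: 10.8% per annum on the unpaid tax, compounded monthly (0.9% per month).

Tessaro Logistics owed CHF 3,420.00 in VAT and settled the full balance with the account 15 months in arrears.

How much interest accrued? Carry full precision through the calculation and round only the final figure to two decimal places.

Interest: CHF 3,420.00 × ((1 + 0.009)^15 − 1) = CHF 3,420.00 × 0.1438458… = CHF 491.9527…

CHF 491.95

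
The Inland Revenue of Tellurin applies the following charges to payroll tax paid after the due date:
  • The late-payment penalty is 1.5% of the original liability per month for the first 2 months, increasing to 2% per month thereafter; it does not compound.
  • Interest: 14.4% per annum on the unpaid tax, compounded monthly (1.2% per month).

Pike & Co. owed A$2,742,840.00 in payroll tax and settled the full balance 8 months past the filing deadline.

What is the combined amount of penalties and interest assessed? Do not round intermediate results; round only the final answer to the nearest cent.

Penalty, months 1–2: 2 × 1.5% × A$2,742,840.00 = A$82,285.20
Penalty, months 3–8: 6 × 2% × A$2,742,840.00 = A$329,140.80
Interest: A$2,742,840.00 × ((1 + 0.012)^8 − 1) = A$2,742,840.00 × 0.1001302… = A$274,641.2098…
Penalties + interest = A$411,426.0000 + A$274,641.2098… = A$686,067.21

A$686,067.21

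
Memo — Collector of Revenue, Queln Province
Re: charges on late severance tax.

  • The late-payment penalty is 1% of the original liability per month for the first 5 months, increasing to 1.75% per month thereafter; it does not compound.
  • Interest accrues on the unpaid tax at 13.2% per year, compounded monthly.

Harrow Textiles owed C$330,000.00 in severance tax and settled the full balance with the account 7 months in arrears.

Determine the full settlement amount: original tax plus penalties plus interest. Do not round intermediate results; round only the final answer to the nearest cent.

C$384,314.07

Penalty, months 1–5: 5 × 1% × C$330,000.00 = C$16,500.00
Penalty, months 6–7: 2 × 1.75% × C$330,000.00 = C$11,550.00
Interest (13.2%/yr ÷ 12 = 1.1%/month): C$330,000.00 × ((1 + 0.011)^7 − 1) = C$26,264.0733…
Total = C$330,000.00 + C$28,050.0000 + C$26,264.0733… = C$384,314.07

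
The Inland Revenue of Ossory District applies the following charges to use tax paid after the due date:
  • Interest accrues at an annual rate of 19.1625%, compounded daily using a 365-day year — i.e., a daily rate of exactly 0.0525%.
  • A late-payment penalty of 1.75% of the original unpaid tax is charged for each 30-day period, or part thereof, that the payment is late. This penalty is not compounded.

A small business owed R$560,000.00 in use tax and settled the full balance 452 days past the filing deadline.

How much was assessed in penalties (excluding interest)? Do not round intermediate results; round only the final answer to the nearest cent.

Penalty periods: ⌈452/30⌉ = 16; penalty = 16 × 1.75% × R$560,000.00 = R$156,800.00

R$156,800.00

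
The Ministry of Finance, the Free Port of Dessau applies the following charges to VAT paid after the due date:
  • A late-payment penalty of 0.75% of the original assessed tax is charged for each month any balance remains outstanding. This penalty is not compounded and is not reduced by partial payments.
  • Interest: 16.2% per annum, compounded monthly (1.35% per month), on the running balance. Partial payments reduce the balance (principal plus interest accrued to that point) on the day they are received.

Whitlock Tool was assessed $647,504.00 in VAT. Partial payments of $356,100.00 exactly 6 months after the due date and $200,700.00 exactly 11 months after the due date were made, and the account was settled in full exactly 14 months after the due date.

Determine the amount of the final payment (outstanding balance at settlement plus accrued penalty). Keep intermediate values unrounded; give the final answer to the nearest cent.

Balance at month 6: $647,504.0000 × (1 + 0.0135)^6 = $701,754.1245…
After $356,100.00 payment: $701,754.1245… − $356,100.00 = $345,654.1245…
Balance at month 11: $345,654.1245… × (1 + 0.0135)^5 = $369,624.2945…
After $200,700.00 payment: $369,624.2945… − $200,700.00 = $168,924.2945…
Balance at month 14: $168,924.2945… × (1 + 0.0135)^3 = $175,858.5034…
Penalty: 14 × 0.75% × $647,504.00 = $67,987.92
Final settlement = outstanding balance + penalty = $175,858.5034… + $67,987.92 = $243,846.42

$243,846.42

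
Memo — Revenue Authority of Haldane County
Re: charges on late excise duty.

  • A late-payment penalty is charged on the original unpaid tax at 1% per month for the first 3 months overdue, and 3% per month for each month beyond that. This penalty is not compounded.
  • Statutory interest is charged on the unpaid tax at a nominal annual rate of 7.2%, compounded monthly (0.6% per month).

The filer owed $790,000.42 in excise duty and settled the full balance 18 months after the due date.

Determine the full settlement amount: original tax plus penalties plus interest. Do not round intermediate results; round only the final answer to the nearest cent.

$1,259,014.42

Penalty, months 1–3: 3 × 1% × $790,000.42 = $23,700.01…
Penalty, months 4–18: 15 × 3% × $790,000.42 = $355,500.19…
Interest: $790,000.42 × ((1 + 0.006)^18 − 1) = $790,000.42 × 0.1136883… = $89,813.7963…
Total = $790,000.42 + $379,200.2016 + $89,813.7963… = $1,259,014.42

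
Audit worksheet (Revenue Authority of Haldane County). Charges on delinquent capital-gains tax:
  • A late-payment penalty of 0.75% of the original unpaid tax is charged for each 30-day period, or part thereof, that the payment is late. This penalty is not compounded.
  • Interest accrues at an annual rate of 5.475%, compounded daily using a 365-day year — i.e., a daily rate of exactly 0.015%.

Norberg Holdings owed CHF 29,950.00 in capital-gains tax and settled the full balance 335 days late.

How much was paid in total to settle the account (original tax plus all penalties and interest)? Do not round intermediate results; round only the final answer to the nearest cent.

CHF 34,188.82

Penalty periods: ⌈335/30⌉ = 12; penalty = 12 × 0.75% × CHF 29,950.00 = CHF 2,695.50
Interest: CHF 29,950.00 × ((1 + 0.00015)^335 − 1) = CHF 29,950.00 × 0.05152998… = CHF 1,543.3230…
Total = CHF 29,950.00 + CHF 2,695.5000 + CHF 1,543.3230… = CHF 34,188.82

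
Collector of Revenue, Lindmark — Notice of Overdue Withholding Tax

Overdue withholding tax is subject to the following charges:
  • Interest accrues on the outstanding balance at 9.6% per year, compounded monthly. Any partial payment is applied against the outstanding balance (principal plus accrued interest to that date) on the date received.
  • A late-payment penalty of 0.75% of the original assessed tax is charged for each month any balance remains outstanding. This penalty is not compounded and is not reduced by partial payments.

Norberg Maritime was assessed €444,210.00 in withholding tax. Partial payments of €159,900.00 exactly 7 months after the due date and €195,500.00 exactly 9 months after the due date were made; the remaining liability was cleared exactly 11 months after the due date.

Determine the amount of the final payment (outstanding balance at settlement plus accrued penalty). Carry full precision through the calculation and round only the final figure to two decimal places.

Monthly rate = 9.6% ÷ 12 = 0.8%
Balance at month 7: €444,210.0000 × (1 + 0.008)^7 = €469,690.8025…
After €159,900.00 payment: €469,690.8025… − €159,900.00 = €309,790.8025…
Balance at month 9: €309,790.8025… × (1 + 0.008)^2 = €314,767.2819…
After €195,500.00 payment: €314,767.2819… − €195,500.00 = €119,267.2819…
Balance at month 11: €119,267.2819… × (1 + 0.008)^2 = €121,183.1915…
Penalty: 11 × 0.75% × €444,210.00 = €36,647.33…
Final settlement = outstanding balance + penalty = €121,183.1915… + €36,647.33… = €157,830.52

€157,830.52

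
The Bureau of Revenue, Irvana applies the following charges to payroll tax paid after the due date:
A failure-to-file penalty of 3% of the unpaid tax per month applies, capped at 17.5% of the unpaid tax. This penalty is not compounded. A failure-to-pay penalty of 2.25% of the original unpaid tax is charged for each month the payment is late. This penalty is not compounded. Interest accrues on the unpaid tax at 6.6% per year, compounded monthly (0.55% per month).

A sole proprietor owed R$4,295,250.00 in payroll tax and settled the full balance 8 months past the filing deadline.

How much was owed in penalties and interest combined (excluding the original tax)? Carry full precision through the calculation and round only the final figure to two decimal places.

R$1,717,483.12

Failure-to-file: 8 × 3% × R$4,295,250.00 = R$1,030,860.00, capped at 17.5% × R$4,295,250.00 = R$751,668.75
Failure-to-pay penalty: 8 × 2.25% × R$4,295,250.00 = R$773,145.00
Interest: R$4,295,250.00 × ((1 + 0.0055)^8 − 1) = R$4,295,250.00 × 0.0448564… = R$192,669.3719…
Penalties + interest = R$1,524,813.7500 + R$192,669.3719… = R$1,717,483.12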